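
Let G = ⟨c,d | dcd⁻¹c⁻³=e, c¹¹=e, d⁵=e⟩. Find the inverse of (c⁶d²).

The order of (c⁶d²) is 5 (smallest k with (c⁶d²)ᵏ = e), so (c⁶d²)⁻¹ = (c⁶d²)⁴ = c³d³.
Check: (c⁶d²) · (c³d³) → (c⁶d²) · c³ = d²;   (d²) · d³ = e, giving e as required.

Answer: c³d³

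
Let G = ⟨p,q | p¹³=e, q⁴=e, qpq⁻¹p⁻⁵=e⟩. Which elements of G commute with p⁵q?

⟨p⁵q⟩ ⊆ C_G(p⁵q) since powers of p⁵q commute with p⁵q; so |C_G(p⁵q)| ≥ |⟨p⁵q⟩| = 4.
By orbit–stabilizer, |C_G(p⁵q)| = |G| / |conj. class of p⁵q| = 52 / 13 = 4.
The 4 elements commuting with p⁵q are {e, p⁵q, p⁴q², p¹²q³}.

Answer: {e, p⁵q, p⁴q², p¹²q³}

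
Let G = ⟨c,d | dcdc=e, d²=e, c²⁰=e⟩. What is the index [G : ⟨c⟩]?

First find ord(c) by computing successive powers:
  c¹ = c, c² = c², c³ = c³, c⁴ = c⁴, c⁵ = c⁵, c⁶ = c⁶, c⁷ = c⁷, c⁸ = c⁸, c⁹ = c⁹, c¹⁰ = c¹⁰, c¹¹ = c¹¹, c¹² = c¹², c¹³ = c¹³, c¹⁴ = c¹⁴, c¹⁵ = c¹⁵, c¹⁶ = c¹⁶, c¹⁷ = c¹⁷, c¹⁸ = c¹⁸, c¹⁹ = c¹⁹, c²⁰ = e.
So |⟨c⟩| = ord(c) = 20. With |G| = 40, by Lagrange [G : ⟨c⟩] = 40/20 = 2.

Answer: 2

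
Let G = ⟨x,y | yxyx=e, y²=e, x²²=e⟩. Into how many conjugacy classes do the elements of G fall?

The conjugacy classes (representative and size) are:
  [e] (size 1), [x] (size 2), [x²] (size 2), [x¹⁹] (size 2), [x⁴] (size 2), [x⁵] (size 2), [x⁶] (size 2), [x⁷] (size 2), [x⁸] (size 2), [x¹³] (size 2), [x¹⁰] (size 2), [x¹¹] (size 1), [x⁶y] (size 11), [xy] (size 11).
Class equation: 1 + 2 + 2 + 2 + 2 + 2 + 2 + 2 + 2 + 2 + 2 + 1 + 11 + 11 = 44 = |G|. So G has 14 conjugacy classes.

Answer: 14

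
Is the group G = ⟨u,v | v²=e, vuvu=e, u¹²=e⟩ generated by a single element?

Every cyclic group is abelian. But u·v = uv while v·u = u¹¹v, so u·v ≠ v·u and G is not abelian. Hence G is not cyclic.

Answer: No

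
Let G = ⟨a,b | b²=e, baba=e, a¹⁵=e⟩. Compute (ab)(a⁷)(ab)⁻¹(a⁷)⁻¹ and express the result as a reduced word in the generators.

[(ab), (a⁷)] = (ab)·(a⁷)·(ab)⁻¹·(a⁷)⁻¹.
  (ab) · (a⁷) = a⁹b
  (a⁹b) · (ab) = a⁸
  (a⁸) · (a⁸) = a

Answer: a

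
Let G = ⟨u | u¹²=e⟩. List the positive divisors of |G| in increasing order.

|G| = 12 = 2² · 3. By Lagrange's theorem the order of any subgroup divides 12; the divisors of 12 are 1, 2, 3, 4, 6, 12.

Answer: 1, 2, 3, 4, 6, 12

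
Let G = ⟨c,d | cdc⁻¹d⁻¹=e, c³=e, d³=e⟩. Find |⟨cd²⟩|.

|⟨cd²⟩| equals the order of cd². Compute successive powers until reaching e:
  (cd²)¹ = cd², (cd²)² = c²d, (cd²)³ = e.
The smallest positive k with (cd²)ᵏ = e is 3, so |⟨cd²⟩| = 3.

Answer: 3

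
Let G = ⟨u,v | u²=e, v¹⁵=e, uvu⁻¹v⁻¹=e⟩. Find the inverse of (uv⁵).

The order of (uv⁵) is 6 (smallest k with (uv⁵)ᵏ = e), so (uv⁵)⁻¹ = (uv⁵)⁵ = uv¹⁰.
Check: (uv⁵) · (uv¹⁰) → (uv⁵) · u = v⁵;   (v⁵) · v¹⁰ = e, giving e as required.

Answer: uv¹⁰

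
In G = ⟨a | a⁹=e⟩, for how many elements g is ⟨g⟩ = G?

G is cyclic of order 9. An element generates G iff its order is 9, and a cyclic group of order 9 has exactly φ(9) = 6 such elements.

Answer: 6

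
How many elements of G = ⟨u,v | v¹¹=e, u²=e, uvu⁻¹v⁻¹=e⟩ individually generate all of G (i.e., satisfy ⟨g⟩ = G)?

G is cyclic of order 22. An element generates G iff its order is 22, and a cyclic group of order 22 has exactly φ(22) = 10 such elements.

Answer: 10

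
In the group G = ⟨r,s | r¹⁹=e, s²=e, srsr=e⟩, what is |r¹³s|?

Compute successive powers until reaching e:
  (r¹³s)¹ = r¹³s, (r¹³s)² = e.
The smallest positive k with (r¹³s)ᵏ = e is 2.

Answer: 2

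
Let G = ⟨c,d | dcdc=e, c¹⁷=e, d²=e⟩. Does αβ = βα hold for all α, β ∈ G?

c·d = cd but d·c = c¹⁶d, so c·d ≠ d·c and G is not abelian.

Answer: No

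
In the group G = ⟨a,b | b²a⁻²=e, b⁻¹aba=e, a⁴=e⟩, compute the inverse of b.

The order of b is 4 (smallest k with bᵏ = e), so b⁻¹ = b³ = b⁻¹.
Check: b · (b⁻¹) → b · b⁻¹ = e, giving e as required.

Answer: b⁻¹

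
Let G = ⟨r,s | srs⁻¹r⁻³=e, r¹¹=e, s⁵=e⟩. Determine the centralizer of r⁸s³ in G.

⟨r⁸s³⟩ ⊆ C_G(r⁸s³) since powers of r⁸s³ commute with r⁸s³; so |C_G(r⁸s³)| ≥ |⟨r⁸s³⟩| = 5.
By orbit–stabilizer, |C_G(r⁸s³)| = |G| / |conj. class of r⁸s³| = 55 / 11 = 5.
The 5 elements commuting with r⁸s³ are {e, r⁴s, r⁵s², r⁶s⁴, r⁸s³}.

Answer: {e, r⁴s, r⁵s², r⁶s⁴, r⁸s³}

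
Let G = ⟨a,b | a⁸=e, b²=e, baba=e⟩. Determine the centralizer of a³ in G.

⟨a³⟩ ⊆ C_G(a³) since powers of a³ commute with a³; so |C_G(a³)| ≥ |⟨a³⟩| = 8.
By orbit–stabilizer, |C_G(a³)| = |G| / |conj. class of a³| = 16 / 2 = 8.
The 8 elements commuting with a³ are {e, a, a², a³, a⁴, a⁵, a⁶, a⁷}.

Answer: {e, a, a², a³, a⁴, a⁵, a⁶, a⁷}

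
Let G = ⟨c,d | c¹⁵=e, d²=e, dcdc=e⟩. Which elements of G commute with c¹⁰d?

⟨c¹⁰d⟩ ⊆ C_G(c¹⁰d) since powers of c¹⁰d commute with c¹⁰d; so |C_G(c¹⁰d)| ≥ |⟨c¹⁰d⟩| = 2.
By orbit–stabilizer, |C_G(c¹⁰d)| = |G| / |conj. class of c¹⁰d| = 30 / 15 = 2.
The 2 elements commuting with c¹⁰d are {e, c¹⁰d}.

Answer: {e, c¹⁰d}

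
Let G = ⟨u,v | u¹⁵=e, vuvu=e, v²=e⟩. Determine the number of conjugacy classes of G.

The conjugacy classes (representative and size) are:
  [e] (size 1), [u¹⁴] (size 2), [u²] (size 2), [u³] (size 2), [u⁴] (size 2), [u¹⁰] (size 2), [u⁹] (size 2), [u⁷] (size 2), [u¹³v] (size 15).
Class equation: 1 + 2 + 2 + 2 + 2 + 2 + 2 + 2 + 15 = 30 = |G|. So G has 9 conjugacy classes.

Answer: 9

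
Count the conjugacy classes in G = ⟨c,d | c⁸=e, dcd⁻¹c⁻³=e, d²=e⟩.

The conjugacy classes (representative and size) are:
  [e] (size 1), [c³] (size 2), [c²] (size 2), [c⁴] (size 1), [c⁵] (size 2), [c⁴d] (size 4), [cd] (size 4).
Class equation: 1 + 2 + 2 + 1 + 2 + 4 + 4 = 16 = |G|. So G has 7 conjugacy classes.

Answer: 7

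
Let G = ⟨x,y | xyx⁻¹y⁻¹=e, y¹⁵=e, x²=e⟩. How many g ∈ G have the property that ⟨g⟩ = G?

G is cyclic of order 30. An element generates G iff its order is 30, and a cyclic group of order 30 has exactly φ(30) = 8 such elements.

Answer: 8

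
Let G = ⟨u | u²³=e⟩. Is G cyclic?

|G| = 23. The element u has order 23 (its powers give 23 distinct elements), so ⟨u⟩ = G and G is cyclic.

Answer: Yes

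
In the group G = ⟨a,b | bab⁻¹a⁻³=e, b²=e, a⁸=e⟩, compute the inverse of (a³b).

The order of (a³b) is 4 (smallest k with (a³b)ᵏ = e), so (a³b)⁻¹ = (a³b)³ = a⁷b.
Check: (a³b) · (a⁷b) → (a³b) · a⁷ = b;   b · b = e, giving e as required.

Answer: a⁷b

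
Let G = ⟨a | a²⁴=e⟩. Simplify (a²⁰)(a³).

Compute (a²⁰) · (a³) by multiplying left to right and reducing via the relations at each step:
  (a²⁰) · a³ = a²³

Answer: a²³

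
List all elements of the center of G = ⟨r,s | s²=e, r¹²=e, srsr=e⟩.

An element z ∈ Z(G) iff z commutes with every generator.
For example r⁶ is central: (r⁶)·r = r⁷ = r·(r⁶); (r⁶)·s = r⁶s = s·(r⁶).
Whereas r ∉ Z(G) since r·s = rs ≠ r¹¹s = s·r.
Checking each of the 24 elements this way gives Z(G) = {e, r⁶}, of order 2.

Answer: {e, r⁶}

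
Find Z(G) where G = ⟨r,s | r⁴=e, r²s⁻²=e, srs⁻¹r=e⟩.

An element z ∈ Z(G) iff z commutes with every generator.
For example r² is central: (r²)·r = r³ = r·(r²); (r²)·s = s⁻¹ = s·(r²).
Whereas r ∉ Z(G) since r·s = rs ≠ rs⁻¹ = s·r.
Checking each of the 8 elements this way gives Z(G) = {e, r²}, of order 2.

Answer: {e, r²}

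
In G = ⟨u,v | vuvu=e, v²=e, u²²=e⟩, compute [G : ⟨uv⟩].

First find ord(uv) by computing successive powers:
  (uv)¹ = uv, (uv)² = e.
So |⟨uv⟩| = ord(uv) = 2. With |G| = 44, by Lagrange [G : ⟨uv⟩] = 44/2 = 22.

Answer: 22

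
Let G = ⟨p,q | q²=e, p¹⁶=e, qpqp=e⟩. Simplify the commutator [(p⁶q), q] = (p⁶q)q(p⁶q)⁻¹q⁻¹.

[(p⁶q), q] = (p⁶q)·q·(p⁶q)⁻¹·q⁻¹.
  (p⁶q) · q = p⁶
  (p⁶) · (p⁶q) = p¹²q
  (p¹²q) · q = p¹²

Answer: p¹²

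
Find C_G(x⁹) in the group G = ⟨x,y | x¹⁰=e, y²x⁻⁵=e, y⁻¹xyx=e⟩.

⟨x⁹⟩ ⊆ C_G(x⁹) since powers of x⁹ commute with x⁹; so |C_G(x⁹)| ≥ |⟨x⁹⟩| = 10.
By orbit–stabilizer, |C_G(x⁹)| = |G| / |conj. class of x⁹| = 20 / 2 = 10.
The 10 elements commuting with x⁹ are {e, x, x², x³, x⁴, x⁵, x⁶, x⁷, x⁸, x⁹}.

Answer: {e, x, x², x³, x⁴, x⁵, x⁶, x⁷, x⁸, x⁹}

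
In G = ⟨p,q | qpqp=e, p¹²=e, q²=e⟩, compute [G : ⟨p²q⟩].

First find ord(p²q) by computing successive powers:
  (p²q)¹ = p²q, (p²q)² = e.
So |⟨p²q⟩| = ord(p²q) = 2. With |G| = 24, by Lagrange [G : ⟨p²q⟩] = 24/2 = 12.

Answer: 12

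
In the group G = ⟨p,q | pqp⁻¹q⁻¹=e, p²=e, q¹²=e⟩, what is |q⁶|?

Compute successive powers until reaching e:
  (q⁶)¹ = q⁶, (q⁶)² = e.
The smallest positive k with (q⁶)ᵏ = e is 2.

Answer: 2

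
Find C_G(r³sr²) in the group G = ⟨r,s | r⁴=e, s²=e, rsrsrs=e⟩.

⟨r³sr²⟩ ⊆ C_G(r³sr²) since powers of r³sr² commute with r³sr²; so |C_G(r³sr²)| ≥ |⟨r³sr²⟩| = 3.
By orbit–stabilizer, |C_G(r³sr²)| = |G| / |conj. class of r³sr²| = 24 / 8 = 3.
The 3 elements commuting with r³sr² are {e, r²sr, r³sr²}.

Answer: {e, r²sr, r³sr²}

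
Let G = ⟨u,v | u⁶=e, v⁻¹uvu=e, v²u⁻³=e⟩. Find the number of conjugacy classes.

The conjugacy classes (representative and size) are:
  [e] (size 1), [u] (size 2), [u²] (size 2), [u³] (size 1), [uv⁻¹] (size 3), [u²v⁻¹] (size 3).
Class equation: 1 + 2 + 2 + 1 + 3 + 3 = 12 = |G|. So G has 6 conjugacy classes.

Answer: 6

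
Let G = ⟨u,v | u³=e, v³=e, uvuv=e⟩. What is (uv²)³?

Compute successive powers of (uv²), reducing at each step:
  (uv²)²: (uv²) · u = uv²u;   (uv²u) · v² = vu²
  (uv²)³: (vu²) · u = v;   v · v² = e

Answer: e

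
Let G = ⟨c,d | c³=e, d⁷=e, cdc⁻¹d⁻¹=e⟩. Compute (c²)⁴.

Compute successive powers of (c²), reducing at each step:
  (c²)²: (c²) · c² = c
  (c²)³: c · c² = e
  (c²)⁴: e · c² = c²

Answer: c²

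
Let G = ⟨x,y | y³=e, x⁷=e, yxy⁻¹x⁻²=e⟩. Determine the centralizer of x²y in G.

⟨x²y⟩ ⊆ C_G(x²y) since powers of x²y commute with x²y; so |C_G(x²y)| ≥ |⟨x²y⟩| = 3.
By orbit–stabilizer, |C_G(x²y)| = |G| / |conj. class of x²y| = 21 / 7 = 3.
The 3 elements commuting with x²y are {e, x²y, x⁶y²}.

Answer: {e, x²y, x⁶y²}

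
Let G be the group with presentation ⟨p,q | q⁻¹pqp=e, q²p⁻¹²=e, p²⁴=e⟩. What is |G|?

Enumerate words in the generators, reducing via the relations: the distinct elements are
  {e, p, q, pq, p², p³, p⁴, p⁵, p⁶, p⁷, p⁸, p⁹, p²q, p²², p²³, p²¹, p²⁰, p³q, p¹², p¹³, p¹¹, p¹⁰, p¹⁴, p¹⁵, p¹⁶, p¹⁷, p¹⁸, p¹⁹, p⁴q, p⁵q, p⁶q, p⁷q, p⁸q, p⁹q, q⁻¹, pq⁻¹, p¹¹q, p¹⁰q, p²q⁻¹, p³q⁻¹, p⁴q⁻¹, p⁵q⁻¹, p⁶q⁻¹, p⁷q⁻¹, p⁸q⁻¹, p⁹q⁻¹, p¹¹q⁻¹, p¹⁰q⁻¹}.
No further products give new elements, so |G| = 48.

Answer: 48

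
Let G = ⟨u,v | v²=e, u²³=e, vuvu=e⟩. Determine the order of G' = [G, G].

G' = [G, G] is generated by all commutators. The generator-pair commutators are: [u, v] = u².
The subgroup they normally generate is {e, u, u², u³, u⁴, u⁵, u⁶, u⁷, u⁸, u⁹, u¹⁰, u¹¹, u¹², u¹³, u¹⁴, u¹⁵, u¹⁶, u¹⁷, u¹⁸, u¹⁹, u²⁰, u²¹, u²²}, of order 23.
Check: |G/G'| = 46/23 = 2 is the order of the abelianisation.

Answer: 23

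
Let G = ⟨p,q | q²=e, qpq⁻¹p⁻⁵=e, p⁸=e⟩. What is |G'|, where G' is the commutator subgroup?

G' = [G, G] is generated by all commutators. The generator-pair commutators are: [p, q] = p⁴.
The subgroup they normally generate is {e, p⁴}, of order 2.
Check: |G/G'| = 16/2 = 8 is the order of the abelianisation.

Answer: 2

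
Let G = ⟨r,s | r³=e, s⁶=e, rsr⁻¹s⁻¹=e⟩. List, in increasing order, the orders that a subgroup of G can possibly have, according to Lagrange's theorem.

|G| = 18 = 2 · 3². By Lagrange's theorem the order of any subgroup divides 18; the divisors of 18 are 1, 2, 3, 6, 9, 18.

Answer: 1, 2, 3, 6, 9, 18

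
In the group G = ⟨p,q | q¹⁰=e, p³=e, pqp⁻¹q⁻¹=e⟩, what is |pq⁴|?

Compute successive powers until reaching e:
  (pq⁴)¹ = pq⁴, (pq⁴)² = p²q⁸, (pq⁴)³ = q², (pq⁴)⁴ = pq⁶, (pq⁴)⁵ = p², (pq⁴)⁶ = q⁴, (pq⁴)⁷ = pq⁸, (pq⁴)⁸ = p²q², (pq⁴)⁹ = q⁶, (pq⁴)¹⁰ = p, (pq⁴)¹¹ = p²q⁴, (pq⁴)¹² = q⁸, (pq⁴)¹³ = pq², (pq⁴)¹⁴ = p²q⁶, (pq⁴)¹⁵ = e.
The smallest positive k with (pq⁴)ᵏ = e is 15.

Answer: 15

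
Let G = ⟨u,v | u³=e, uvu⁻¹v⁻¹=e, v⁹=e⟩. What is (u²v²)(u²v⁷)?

Compute (u²v²) · (u²v⁷) by multiplying left to right and reducing via the relations at each step:
  (u²v²) · u² = uv²
  (uv²) · v⁷ = u

Answer: u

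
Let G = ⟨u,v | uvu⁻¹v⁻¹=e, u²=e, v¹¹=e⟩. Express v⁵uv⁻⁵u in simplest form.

Multiply left to right, reducing at each step:
  (v⁵) · u = uv⁵
  (uv⁵) · v⁻⁵ = u
  u · u = e

Answer: e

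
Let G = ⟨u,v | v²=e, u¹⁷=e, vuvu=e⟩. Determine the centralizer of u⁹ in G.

⟨u⁹⟩ ⊆ C_G(u⁹) since powers of u⁹ commute with u⁹; so |C_G(u⁹)| ≥ |⟨u⁹⟩| = 17.
By orbit–stabilizer, |C_G(u⁹)| = |G| / |conj. class of u⁹| = 34 / 2 = 17.
The 17 elements commuting with u⁹ are {e, u, u², u³, u⁴, u⁵, u⁶, u⁷, u⁸, u⁹, u¹⁰, u¹¹, u¹², u¹³, u¹⁴, u¹⁵, u¹⁶}.

Answer: {e, u, u², u³, u⁴, u⁵, u⁶, u⁷, u⁸, u⁹, u¹⁰, u¹¹, u¹², u¹³, u¹⁴, u¹⁵, u¹⁶}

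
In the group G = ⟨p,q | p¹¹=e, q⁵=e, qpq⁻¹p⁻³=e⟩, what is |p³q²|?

Compute successive powers until reaching e:
  (p³q²)¹ = p³q², (p³q²)² = p⁸q⁴, (p³q²)³ = p⁹q, (p³q²)⁴ = p⁷q³, (p³q²)⁵ = e.
The smallest positive k with (p³q²)ᵏ = e is 5.

Answer: 5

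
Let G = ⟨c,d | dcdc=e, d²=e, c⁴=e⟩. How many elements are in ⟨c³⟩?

|⟨c³⟩| equals the order of c³. Compute successive powers until reaching e:
  (c³)¹ = c³, (c³)² = c², (c³)³ = c, (c³)⁴ = e.
The smallest positive k with (c³)ᵏ = e is 4, so |⟨c³⟩| = 4.

Answer: 4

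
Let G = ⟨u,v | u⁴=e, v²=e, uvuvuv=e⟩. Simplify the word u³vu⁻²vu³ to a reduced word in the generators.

Multiply left to right, reducing at each step:
  (u³) · v = u³v
  (u³v) · u⁻² = u³vu²
  (u³vu²) · v = u³vu²v
  (u³vu²v) · u³ = vu²v

Answer: vu²v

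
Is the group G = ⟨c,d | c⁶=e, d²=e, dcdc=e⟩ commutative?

c·d = cd but d·c = c⁵d, so c·d ≠ d·c and G is not abelian.

Answer: No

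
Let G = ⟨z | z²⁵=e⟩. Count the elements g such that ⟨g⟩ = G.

G is cyclic of order 25. An element generates G iff its order is 25, and a cyclic group of order 25 has exactly φ(25) = 20 such elements.

Answer: 20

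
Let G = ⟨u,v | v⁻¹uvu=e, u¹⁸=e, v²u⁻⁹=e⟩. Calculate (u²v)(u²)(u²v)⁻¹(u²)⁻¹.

[(u²v), (u²)] = (u²v)·(u²)·(u²v)⁻¹·(u²)⁻¹.
  (u²v) · (u²) = v
  v · (u²v⁻¹) = u¹⁶
  (u¹⁶) · (u¹⁶) = u¹⁴

Answer: u¹⁴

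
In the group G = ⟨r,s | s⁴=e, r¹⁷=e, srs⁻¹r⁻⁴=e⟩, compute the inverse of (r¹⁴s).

The order of (r¹⁴s) is 4 (smallest k with (r¹⁴s)ᵏ = e), so (r¹⁴s)⁻¹ = (r¹⁴s)³ = r⁵s³.
Check: (r¹⁴s) · (r⁵s³) → (r¹⁴s) · r⁵ = s;   s · s³ = e, giving e as required.

Answer: r⁵s³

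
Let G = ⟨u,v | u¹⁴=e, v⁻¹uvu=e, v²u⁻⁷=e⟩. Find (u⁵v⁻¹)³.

Compute successive powers of (u⁵v⁻¹), reducing at each step:
  (u⁵v⁻¹)²: (u⁵v⁻¹) · u⁵ = v⁻¹;   (v⁻¹) · v⁻¹ = u⁷
  (u⁵v⁻¹)³: (u⁷) · u⁵ = u¹²;   (u¹²) · v⁻¹ = u⁵v

Answer: u⁵v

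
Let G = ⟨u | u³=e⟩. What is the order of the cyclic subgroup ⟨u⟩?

|⟨u⟩| equals the order of u. Compute successive powers until reaching e:
  u¹ = u, u² = u², u³ = e.
The smallest positive k with uᵏ = e is 3, so |⟨u⟩| = 3.

Answer: 3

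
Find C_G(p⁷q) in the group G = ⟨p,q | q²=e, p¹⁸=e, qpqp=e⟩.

⟨p⁷q⟩ ⊆ C_G(p⁷q) since powers of p⁷q commute with p⁷q; so |C_G(p⁷q)| ≥ |⟨p⁷q⟩| = 2.
By orbit–stabilizer, |C_G(p⁷q)| = |G| / |conj. class of p⁷q| = 36 / 9 = 4.
The 4 elements commuting with p⁷q are {e, p⁹, p⁷q, p¹⁶q}.

Answer: {e, p⁹, p⁷q, p¹⁶q}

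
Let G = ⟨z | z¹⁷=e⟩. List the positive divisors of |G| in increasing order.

|G| = 17 = 17. By Lagrange's theorem the order of any subgroup divides 17; the divisors of 17 are 1, 17.

Answer: 1, 17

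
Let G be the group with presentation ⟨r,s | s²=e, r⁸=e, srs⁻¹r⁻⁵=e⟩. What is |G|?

Enumerate words in the generators, reducing via the relations: the distinct elements are
  {e, r, s, rs, r², r³, r⁴, r⁵, r⁶, r⁷, r²s, r³s, r⁴s, r⁵s, r⁶s, r⁷s}.
No further products give new elements, so |G| = 16.

Answer: 16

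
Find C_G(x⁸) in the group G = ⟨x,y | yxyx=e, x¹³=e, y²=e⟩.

⟨x⁸⟩ ⊆ C_G(x⁸) since powers of x⁸ commute with x⁸; so |C_G(x⁸)| ≥ |⟨x⁸⟩| = 13.
By orbit–stabilizer, |C_G(x⁸)| = |G| / |conj. class of x⁸| = 26 / 2 = 13.
The 13 elements commuting with x⁸ are {e, x, x², x³, x⁴, x⁵, x⁶, x⁷, x⁸, x⁹, x¹⁰, x¹¹, x¹²}.

Answer: {e, x, x², x³, x⁴, x⁵, x⁶, x⁷, x⁸, x⁹, x¹⁰, x¹¹, x¹²}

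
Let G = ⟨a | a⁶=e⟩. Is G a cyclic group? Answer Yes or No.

|G| = 6. The element a has order 6 (its powers give 6 distinct elements), so ⟨a⟩ = G and G is cyclic.

Answer: Yes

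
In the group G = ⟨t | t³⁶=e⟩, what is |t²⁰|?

Compute successive powers until reaching e:
  (t²⁰)¹ = t²⁰, (t²⁰)² = t⁴, (t²⁰)³ = t²⁴, (t²⁰)⁴ = t⁸, (t²⁰)⁵ = t²⁸, (t²⁰)⁶ = t¹², (t²⁰)⁷ = t³², (t²⁰)⁸ = t¹⁶, (t²⁰)⁹ = e.
The smallest positive k with (t²⁰)ᵏ = e is 9.

Answer: 9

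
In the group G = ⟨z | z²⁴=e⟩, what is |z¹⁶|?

Compute successive powers until reaching e:
  (z¹⁶)¹ = z¹⁶, (z¹⁶)² = z⁸, (z¹⁶)³ = e.
The smallest positive k with (z¹⁶)ᵏ = e is 3.

Answer: 3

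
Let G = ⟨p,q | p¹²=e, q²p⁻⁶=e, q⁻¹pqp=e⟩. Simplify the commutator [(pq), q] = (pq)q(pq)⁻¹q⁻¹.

[(pq), q] = (pq)·q·(pq)⁻¹·q⁻¹.
  (pq) · q = p⁷
  (p⁷) · (pq⁻¹) = p²q
  (p²q) · (q⁻¹) = p²

Answer: p²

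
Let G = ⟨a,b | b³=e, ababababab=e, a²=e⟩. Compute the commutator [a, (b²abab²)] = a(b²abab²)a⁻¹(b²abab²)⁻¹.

[a, (b²abab²)] = a·(b²abab²)·a⁻¹·(b²abab²)⁻¹.
  a · (b²abab²) = ab²abab²
  (ab²abab²) · a = ab²abab²a
  (ab²abab²a) · (bab²ab) = b²abab²aba

Answer: b²abab²aba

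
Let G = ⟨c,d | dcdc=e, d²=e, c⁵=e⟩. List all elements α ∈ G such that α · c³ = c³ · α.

⟨c³⟩ ⊆ C_G(c³) since powers of c³ commute with c³; so |C_G(c³)| ≥ |⟨c³⟩| = 5.
By orbit–stabilizer, |C_G(c³)| = |G| / |conj. class of c³| = 10 / 2 = 5.
The 5 elements commuting with c³ are {e, c, c², c³, c⁴}.

Answer: {e, c, c², c³, c⁴}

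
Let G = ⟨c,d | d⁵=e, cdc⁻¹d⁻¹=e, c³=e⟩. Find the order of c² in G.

Compute successive powers until reaching e:
  (c²)¹ = c², (c²)² = c, (c²)³ = e.
The smallest positive k with (c²)ᵏ = e is 3.

Answer: 3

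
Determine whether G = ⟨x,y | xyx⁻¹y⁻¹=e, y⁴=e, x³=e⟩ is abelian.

Each pair of generators commutes: x·y = xy = y·x. Since the generators pairwise commute, every element of G commutes with every other, so G is abelian.

Answer: Yes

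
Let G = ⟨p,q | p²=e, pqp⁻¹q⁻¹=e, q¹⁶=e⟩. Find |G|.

Enumerate words in the generators, reducing via the relations: the distinct elements are
  {e, p, q, pq, q², q³, q⁴, q⁵, q⁶, q⁷, q⁸, q⁹, pq², pq³, pq⁴, pq⁵, pq⁶, pq⁷, pq⁸, pq⁹, q¹², q¹³, q¹¹, q¹⁰, q¹⁴, q¹⁵, pq¹², pq¹³, pq¹¹, pq¹⁰, pq¹⁴, pq¹⁵}.
No further products give new elements, so |G| = 32.

Answer: 32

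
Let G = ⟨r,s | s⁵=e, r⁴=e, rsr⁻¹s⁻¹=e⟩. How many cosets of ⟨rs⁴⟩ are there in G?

First find ord(rs⁴) by computing successive powers:
  (rs⁴)¹ = rs⁴, (rs⁴)² = r²s³, (rs⁴)³ = r³s², (rs⁴)⁴ = s, (rs⁴)⁵ = r, (rs⁴)⁶ = r²s⁴, (rs⁴)⁷ = r³s³, (rs⁴)⁸ = s², (rs⁴)⁹ = rs, (rs⁴)¹⁰ = r², (rs⁴)¹¹ = r³s⁴, (rs⁴)¹² = s³, (rs⁴)¹³ = rs², (rs⁴)¹⁴ = r²s, (rs⁴)¹⁵ = r³, (rs⁴)¹⁶ = s⁴, (rs⁴)¹⁷ = rs³, (rs⁴)¹⁸ = r²s², (rs⁴)¹⁹ = r³s, (rs⁴)²⁰ = e.
So |⟨rs⁴⟩| = ord(rs⁴) = 20. With |G| = 20, by Lagrange [G : ⟨rs⁴⟩] = 20/20 = 1.

Answer: 1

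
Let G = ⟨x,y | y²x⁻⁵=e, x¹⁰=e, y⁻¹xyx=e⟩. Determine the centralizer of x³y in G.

⟨x³y⟩ ⊆ C_G(x³y) since powers of x³y commute with x³y; so |C_G(x³y)| ≥ |⟨x³y⟩| = 4.
By orbit–stabilizer, |C_G(x³y)| = |G| / |conj. class of x³y| = 20 / 5 = 4.
The 4 elements commuting with x³y are {e, x⁵, x³y, x³y⁻¹}.

Answer: {e, x⁵, x³y, x³y⁻¹}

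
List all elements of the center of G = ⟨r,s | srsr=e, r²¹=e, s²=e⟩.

An element z ∈ Z(G) iff z commutes with every generator.
For example e is central: e·r = r = r·e; e·s = s = s·e.
Whereas r ∉ Z(G) since r·s = rs ≠ r²⁰s = s·r.
Checking each of the 42 elements this way gives Z(G) = {e}, of order 1.

Answer: {e}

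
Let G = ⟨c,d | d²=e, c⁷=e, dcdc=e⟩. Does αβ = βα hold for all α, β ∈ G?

c·d = cd but d·c = c⁶d, so c·d ≠ d·c and G is not abelian.

Answer: No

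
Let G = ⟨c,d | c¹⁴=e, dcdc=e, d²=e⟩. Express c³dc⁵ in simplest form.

Multiply left to right, reducing at each step:
  (c³) · d = c³d
  (c³d) · c⁵ = c¹²d

Answer: c¹²d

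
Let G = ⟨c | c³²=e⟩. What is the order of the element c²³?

Compute successive powers until reaching e:
  (c²³)¹ = c²³, (c²³)² = c¹⁴, (c²³)³ = c⁵, (c²³)⁴ = c²⁸, (c²³)⁵ = c¹⁹, (c²³)⁶ = c¹⁰, (c²³)⁷ = c, (c²³)⁸ = c²⁴, (c²³)⁹ = c¹⁵, (c²³)¹⁰ = c⁶, (c²³)¹¹ = c²⁹, (c²³)¹² = c²⁰, (c²³)¹³ = c¹¹, (c²³)¹⁴ = c², (c²³)¹⁵ = c²⁵, (c²³)¹⁶ = c¹⁶, (c²³)¹⁷ = c⁷, (c²³)¹⁸ = c³⁰, (c²³)¹⁹ = c²¹, (c²³)²⁰ = c¹², (c²³)²¹ = c³, (c²³)²² = c²⁶, (c²³)²³ = c¹⁷, (c²³)²⁴ = c⁸, (c²³)²⁵ = c³¹, (c²³)²⁶ = c²², (c²³)²⁷ = c¹³, (c²³)²⁸ = c⁴, (c²³)²⁹ = c²⁷, (c²³)³⁰ = c¹⁸, (c²³)³¹ = c⁹, (c²³)³² = e.
The smallest positive k with (c²³)ᵏ = e is 32.

Answer: 32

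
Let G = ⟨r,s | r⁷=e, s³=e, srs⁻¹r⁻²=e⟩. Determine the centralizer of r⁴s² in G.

⟨r⁴s²⟩ ⊆ C_G(r⁴s²) since powers of r⁴s² commute with r⁴s²; so |C_G(r⁴s²)| ≥ |⟨r⁴s²⟩| = 3.
By orbit–stabilizer, |C_G(r⁴s²)| = |G| / |conj. class of r⁴s²| = 21 / 7 = 3.
The 3 elements commuting with r⁴s² are {e, r⁴s², r⁶s}.

Answer: {e, r⁴s², r⁶s}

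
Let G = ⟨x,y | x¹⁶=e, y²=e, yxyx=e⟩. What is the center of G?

An element z ∈ Z(G) iff z commutes with every generator.
For example x⁸ is central: (x⁸)·x = x⁹ = x·(x⁸); (x⁸)·y = x⁸y = y·(x⁸).
Whereas x ∉ Z(G) since x·y = xy ≠ x¹⁵y = y·x.
Checking each of the 32 elements this way gives Z(G) = {e, x⁸}, of order 2.

Answer: {e, x⁸}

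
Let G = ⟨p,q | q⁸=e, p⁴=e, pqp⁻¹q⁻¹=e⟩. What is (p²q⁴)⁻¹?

The order of (p²q⁴) is 2 (smallest k with (p²q⁴)ᵏ = e), so (p²q⁴)⁻¹ = (p²q⁴)¹ = p²q⁴.
Check: (p²q⁴) · (p²q⁴) → (p²q⁴) · p² = q⁴;   (q⁴) · q⁴ = e, giving e as required.

Answer: p²q⁴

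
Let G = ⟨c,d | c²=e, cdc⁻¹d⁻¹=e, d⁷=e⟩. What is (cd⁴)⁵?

Compute successive powers of (cd⁴), reducing at each step:
  (cd⁴)²: (cd⁴) · c = d⁴;   (d⁴) · d⁴ = d
  (cd⁴)³: d · c = cd;   (cd) · d⁴ = cd⁵
  (cd⁴)⁴: (cd⁵) · c = d⁵;   (d⁵) · d⁴ = d²
  (cd⁴)⁵: (d²) · c = cd²;   (cd²) · d⁴ = cd⁶

Answer: cd⁶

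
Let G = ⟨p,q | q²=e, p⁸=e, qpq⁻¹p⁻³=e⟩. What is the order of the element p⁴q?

Compute successive powers until reaching e:
  (p⁴q)¹ = p⁴q, (p⁴q)² = e.
The smallest positive k with (p⁴q)ᵏ = e is 2.

Answer: 2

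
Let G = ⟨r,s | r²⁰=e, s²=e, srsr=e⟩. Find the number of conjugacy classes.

The conjugacy classes (representative and size) are:
  [e] (size 1), [r] (size 2), [r¹⁸] (size 2), [r³] (size 2), [r⁴] (size 2), [r¹⁵] (size 2), [r¹⁴] (size 2), [r⁷] (size 2), [r¹²] (size 2), [r¹¹] (size 2), [r¹⁰] (size 1), [r¹⁸s] (size 10), [r⁵s] (size 10).
Class equation: 1 + 2 + 2 + 2 + 2 + 2 + 2 + 2 + 2 + 2 + 1 + 10 + 10 = 40 = |G|. So G has 13 conjugacy classes.

Answer: 13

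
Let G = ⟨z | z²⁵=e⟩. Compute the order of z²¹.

Compute successive powers until reaching e:
  (z²¹)¹ = z²¹, (z²¹)² = z¹⁷, (z²¹)³ = z¹³, (z²¹)⁴ = z⁹, (z²¹)⁵ = z⁵, (z²¹)⁶ = z, (z²¹)⁷ = z²², (z²¹)⁸ = z¹⁸, (z²¹)⁹ = z¹⁴, (z²¹)¹⁰ = z¹⁰, (z²¹)¹¹ = z⁶, (z²¹)¹² = z², (z²¹)¹³ = z²³, (z²¹)¹⁴ = z¹⁹, (z²¹)¹⁵ = z¹⁵, (z²¹)¹⁶ = z¹¹, (z²¹)¹⁷ = z⁷, (z²¹)¹⁸ = z³, (z²¹)¹⁹ = z²⁴, (z²¹)²⁰ = z²⁰, (z²¹)²¹ = z¹⁶, (z²¹)²² = z¹², (z²¹)²³ = z⁸, (z²¹)²⁴ = z⁴, (z²¹)²⁵ = e.
The smallest positive k with (z²¹)ᵏ = e is 25.

Answer: 25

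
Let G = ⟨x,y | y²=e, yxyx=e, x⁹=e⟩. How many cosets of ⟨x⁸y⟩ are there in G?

First find ord(x⁸y) by computing successive powers:
  (x⁸y)¹ = x⁸y, (x⁸y)² = e.
So |⟨x⁸y⟩| = ord(x⁸y) = 2. With |G| = 18, by Lagrange [G : ⟨x⁸y⟩] = 18/2 = 9.

Answer: 9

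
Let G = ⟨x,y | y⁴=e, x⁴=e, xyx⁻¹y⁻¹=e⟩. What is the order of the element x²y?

Compute successive powers until reaching e:
  (x²y)¹ = x²y, (x²y)² = y², (x²y)³ = x²y³, (x²y)⁴ = e.
The smallest positive k with (x²y)ᵏ = e is 4.

Answer: 4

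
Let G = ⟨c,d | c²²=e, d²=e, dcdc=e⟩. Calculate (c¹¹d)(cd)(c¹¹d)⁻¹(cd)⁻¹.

[(c¹¹d), (cd)] = (c¹¹d)·(cd)·(c¹¹d)⁻¹·(cd)⁻¹.
  (c¹¹d) · (cd) = c¹⁰
  (c¹⁰) · (c¹¹d) = c²¹d
  (c²¹d) · (cd) = c²⁰

Answer: c²⁰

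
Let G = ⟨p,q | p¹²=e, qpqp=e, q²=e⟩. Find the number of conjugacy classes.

The conjugacy classes (representative and size) are:
  [e] (size 1), [p¹¹] (size 2), [p²] (size 2), [p⁹] (size 2), [p⁴] (size 2), [p⁵] (size 2), [p⁶] (size 1), [q] (size 6), [pq] (size 6).
Class equation: 1 + 2 + 2 + 2 + 2 + 2 + 1 + 6 + 6 = 24 = |G|. So G has 9 conjugacy classes.

Answer: 9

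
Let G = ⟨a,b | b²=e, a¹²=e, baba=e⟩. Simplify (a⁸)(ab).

Compute (a⁸) · (ab) by multiplying left to right and reducing via the relations at each step:
  (a⁸) · a = a⁹
  (a⁹) · b = a⁹b

Answer: a⁹b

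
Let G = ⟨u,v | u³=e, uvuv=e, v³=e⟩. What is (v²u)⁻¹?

The order of (v²u) is 3 (smallest k with (v²u)ᵏ = e), so (v²u)⁻¹ = (v²u)² = u²v.
Check: (v²u) · (u²v) → (v²u) · u² = v²;   (v²) · v = e, giving e as required.

Answer: u²v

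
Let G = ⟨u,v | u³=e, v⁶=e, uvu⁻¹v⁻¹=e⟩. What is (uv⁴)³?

Compute successive powers of (uv⁴), reducing at each step:
  (uv⁴)²: (uv⁴) · u = u²v⁴;   (u²v⁴) · v⁴ = u²v²
  (uv⁴)³: (u²v²) · u = v²;   (v²) · v⁴ = e

Answer: e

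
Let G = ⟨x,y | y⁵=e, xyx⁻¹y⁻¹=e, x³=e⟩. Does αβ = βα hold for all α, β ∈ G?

Each pair of generators commutes: x·y = xy = y·x. Since the generators pairwise commute, every element of G commutes with every other, so G is abelian.

Answer: Yes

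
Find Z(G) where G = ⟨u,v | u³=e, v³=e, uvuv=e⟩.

An element z ∈ Z(G) iff z commutes with every generator.
For example e is central: e·u = u = u·e; e·v = v = v·e.
Whereas u ∉ Z(G) since u·v = uv ≠ u²v² = v·u.
Checking each of the 12 elements this way gives Z(G) = {e}, of order 1.

Answer: {e}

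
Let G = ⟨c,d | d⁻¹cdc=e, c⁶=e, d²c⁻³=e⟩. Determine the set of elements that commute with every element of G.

An element z ∈ Z(G) iff z commutes with every generator.
For example c³ is central: (c³)·c = c⁴ = c·(c³); (c³)·d = d⁻¹ = d·(c³).
Whereas c ∉ Z(G) since c·d = cd ≠ c²d⁻¹ = d·c.
Checking each of the 12 elements this way gives Z(G) = {e, c³}, of order 2.

Answer: {e, c³}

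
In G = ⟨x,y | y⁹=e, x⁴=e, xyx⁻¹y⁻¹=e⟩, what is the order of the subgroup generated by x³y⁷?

|⟨x³y⁷⟩| equals the order of x³y⁷. Compute successive powers until reaching e:
  (x³y⁷)¹ = x³y⁷, (x³y⁷)² = x²y⁵, (x³y⁷)³ = xy³, (x³y⁷)⁴ = y, (x³y⁷)⁵ = x³y⁸, (x³y⁷)⁶ = x²y⁶, (x³y⁷)⁷ = xy⁴, (x³y⁷)⁸ = y², (x³y⁷)⁹ = x³, (x³y⁷)¹⁰ = x²y⁷, (x³y⁷)¹¹ = xy⁵, (x³y⁷)¹² = y³, (x³y⁷)¹³ = x³y, (x³y⁷)¹⁴ = x²y⁸, (x³y⁷)¹⁵ = xy⁶, (x³y⁷)¹⁶ = y⁴, (x³y⁷)¹⁷ = x³y², (x³y⁷)¹⁸ = x², (x³y⁷)¹⁹ = xy⁷, (x³y⁷)²⁰ = y⁵, (x³y⁷)²¹ = x³y³, (x³y⁷)²² = x²y, (x³y⁷)²³ = xy⁸, (x³y⁷)²⁴ = y⁶, (x³y⁷)²⁵ = x³y⁴, (x³y⁷)²⁶ = x²y², (x³y⁷)²⁷ = x, (x³y⁷)²⁸ = y⁷, (x³y⁷)²⁹ = x³y⁵, (x³y⁷)³⁰ = x²y³, (x³y⁷)³¹ = xy, (x³y⁷)³² = y⁸, (x³y⁷)³³ = x³y⁶, (x³y⁷)³⁴ = x²y⁴, (x³y⁷)³⁵ = xy², (x³y⁷)³⁶ = e.
The smallest positive k with (x³y⁷)ᵏ = e is 36, so |⟨x³y⁷⟩| = 36.

Answer: 36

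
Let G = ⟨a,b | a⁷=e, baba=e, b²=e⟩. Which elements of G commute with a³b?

⟨a³b⟩ ⊆ C_G(a³b) since powers of a³b commute with a³b; so |C_G(a³b)| ≥ |⟨a³b⟩| = 2.
By orbit–stabilizer, |C_G(a³b)| = |G| / |conj. class of a³b| = 14 / 7 = 2.
The 2 elements commuting with a³b are {e, a³b}.

Answer: {e, a³b}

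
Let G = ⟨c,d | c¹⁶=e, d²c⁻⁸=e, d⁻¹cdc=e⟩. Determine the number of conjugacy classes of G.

The conjugacy classes (representative and size) are:
  [e] (size 1), [c] (size 2), [c¹⁴] (size 2), [c³] (size 2), [c¹²] (size 2), [c⁵] (size 2), [c¹⁰] (size 2), [c⁷] (size 2), [c⁸] (size 1), [c⁶d] (size 8), [c³d⁻¹] (size 8).
Class equation: 1 + 2 + 2 + 2 + 2 + 2 + 2 + 2 + 1 + 8 + 8 = 32 = |G|. So G has 11 conjugacy classes.

Answer: 11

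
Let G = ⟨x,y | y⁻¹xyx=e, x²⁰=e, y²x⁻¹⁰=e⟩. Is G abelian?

x·y = xy but y·x = x⁹y⁻¹, so x·y ≠ y·x and G is not abelian.

Answer: No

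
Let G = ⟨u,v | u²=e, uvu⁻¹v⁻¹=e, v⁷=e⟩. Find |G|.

Enumerate words in the generators, reducing via the relations: the distinct elements are
  {e, u, v, uv, v², v³, v⁴, v⁵, v⁶, uv², uv³, uv⁴, uv⁵, uv⁶}.
No further products give new elements, so |G| = 14.

Answer: 14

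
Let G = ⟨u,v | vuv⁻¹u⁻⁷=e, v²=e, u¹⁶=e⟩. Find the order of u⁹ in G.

Compute successive powers until reaching e:
  (u⁹)¹ = u⁹, (u⁹)² = u², (u⁹)³ = u¹¹, (u⁹)⁴ = u⁴, (u⁹)⁵ = u¹³, (u⁹)⁶ = u⁶, (u⁹)⁷ = u¹⁵, (u⁹)⁸ = u⁸, (u⁹)⁹ = u, (u⁹)¹⁰ = u¹⁰, (u⁹)¹¹ = u³, (u⁹)¹² = u¹², (u⁹)¹³ = u⁵, (u⁹)¹⁴ = u¹⁴, (u⁹)¹⁵ = u⁷, (u⁹)¹⁶ = e.
The smallest positive k with (u⁹)ᵏ = e is 16.

Answer: 16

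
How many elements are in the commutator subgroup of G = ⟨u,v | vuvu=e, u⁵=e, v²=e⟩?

G' = [G, G] is generated by all commutators. The generator-pair commutators are: [u, v] = u².
The subgroup they normally generate is {e, u, u², u³, u⁴}, of order 5.
Check: |G/G'| = 10/5 = 2 is the order of the abelianisation.

Answer: 5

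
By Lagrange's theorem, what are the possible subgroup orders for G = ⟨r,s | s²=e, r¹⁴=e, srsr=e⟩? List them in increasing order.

|G| = 28 = 2² · 7. By Lagrange's theorem the order of any subgroup divides 28; the divisors of 28 are 1, 2, 4, 7, 14, 28.

Answer: 1, 2, 4, 7, 14, 28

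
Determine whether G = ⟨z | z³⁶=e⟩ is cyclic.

|G| = 36. The element z has order 36 (its powers give 36 distinct elements), so ⟨z⟩ = G and G is cyclic.

Answer: Yes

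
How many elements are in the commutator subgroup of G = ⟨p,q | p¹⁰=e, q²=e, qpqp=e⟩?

G' = [G, G] is generated by all commutators. The generator-pair commutators are: [p, q] = p².
The subgroup they normally generate is {e, p², p⁴, p⁶, p⁸}, of order 5.
Check: |G/G'| = 20/5 = 4 is the order of the abelianisation.

Answer: 5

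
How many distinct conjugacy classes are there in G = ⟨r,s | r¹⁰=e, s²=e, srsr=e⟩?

The conjugacy classes (representative and size) are:
  [e] (size 1), [r] (size 2), [r²] (size 2), [r³] (size 2), [r⁴] (size 2), [r⁵] (size 1), [r²s] (size 5), [r³s] (size 5).
Class equation: 1 + 2 + 2 + 2 + 2 + 1 + 5 + 5 = 20 = |G|. So G has 8 conjugacy classes.

Answer: 8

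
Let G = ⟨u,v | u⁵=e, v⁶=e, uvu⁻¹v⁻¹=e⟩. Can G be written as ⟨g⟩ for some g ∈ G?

|G| = 30. The element uv has order 30 (its powers give 30 distinct elements), so ⟨uv⟩ = G and G is cyclic.

Answer: Yes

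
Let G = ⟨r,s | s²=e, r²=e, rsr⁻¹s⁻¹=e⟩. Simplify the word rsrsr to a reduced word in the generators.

Multiply left to right, reducing at each step:
  r · s = rs
  (rs) · r = s
  s · s = e
  e · r = r

Answer: r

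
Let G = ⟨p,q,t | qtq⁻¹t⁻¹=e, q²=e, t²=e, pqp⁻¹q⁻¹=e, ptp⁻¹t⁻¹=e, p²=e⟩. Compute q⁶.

Compute successive powers of q, reducing at each step:
  q²: q · q = e
  q³: e · q = q
  q⁴: q · q = e
  q⁵: e · q = q
  q⁶: q · q = e

Answer: e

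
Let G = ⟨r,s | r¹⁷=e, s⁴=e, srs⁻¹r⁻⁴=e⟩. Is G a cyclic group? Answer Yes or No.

Every cyclic group is abelian. But r·s = rs while s·r = r⁴s, so r·s ≠ s·r and G is not abelian. Hence G is not cyclic.

Answer: No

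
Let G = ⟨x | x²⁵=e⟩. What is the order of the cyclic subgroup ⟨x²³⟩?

|⟨x²³⟩| equals the order of x²³. Compute successive powers until reaching e:
  (x²³)¹ = x²³, (x²³)² = x²¹, (x²³)³ = x¹⁹, (x²³)⁴ = x¹⁷, (x²³)⁵ = x¹⁵, (x²³)⁶ = x¹³, (x²³)⁷ = x¹¹, (x²³)⁸ = x⁹, (x²³)⁹ = x⁷, (x²³)¹⁰ = x⁵, (x²³)¹¹ = x³, (x²³)¹² = x, (x²³)¹³ = x²⁴, (x²³)¹⁴ = x²², (x²³)¹⁵ = x²⁰, (x²³)¹⁶ = x¹⁸, (x²³)¹⁷ = x¹⁶, (x²³)¹⁸ = x¹⁴, (x²³)¹⁹ = x¹², (x²³)²⁰ = x¹⁰, (x²³)²¹ = x⁸, (x²³)²² = x⁶, (x²³)²³ = x⁴, (x²³)²⁴ = x², (x²³)²⁵ = e.
The smallest positive k with (x²³)ᵏ = e is 25, so |⟨x²³⟩| = 25.

Answer: 25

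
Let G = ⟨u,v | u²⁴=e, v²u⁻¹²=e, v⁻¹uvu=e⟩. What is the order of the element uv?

Compute successive powers until reaching e:
  (uv)¹ = uv, (uv)² = u¹², (uv)³ = uv⁻¹, (uv)⁴ = e.
The smallest positive k with (uv)ᵏ = e is 4.

Answer: 4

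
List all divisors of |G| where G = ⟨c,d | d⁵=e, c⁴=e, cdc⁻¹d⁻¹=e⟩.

|G| = 20 = 2² · 5. By Lagrange's theorem the order of any subgroup divides 20; the divisors of 20 are 1, 2, 4, 5, 10, 20.

Answer: 1, 2, 4, 5, 10, 20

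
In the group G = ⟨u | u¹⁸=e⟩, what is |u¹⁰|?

Compute successive powers until reaching e:
  (u¹⁰)¹ = u¹⁰, (u¹⁰)² = u², (u¹⁰)³ = u¹², (u¹⁰)⁴ = u⁴, (u¹⁰)⁵ = u¹⁴, (u¹⁰)⁶ = u⁶, (u¹⁰)⁷ = u¹⁶, (u¹⁰)⁸ = u⁸, (u¹⁰)⁹ = e.
The smallest positive k with (u¹⁰)ᵏ = e is 9.

Answer: 9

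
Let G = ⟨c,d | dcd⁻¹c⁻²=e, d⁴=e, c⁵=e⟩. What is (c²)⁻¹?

The order of (c²) is 5 (smallest k with (c²)ᵏ = e), so (c²)⁻¹ = (c²)⁴ = c³.
Check: (c²) · (c³) → (c²) · c³ = e, giving e as required.

Answer: c³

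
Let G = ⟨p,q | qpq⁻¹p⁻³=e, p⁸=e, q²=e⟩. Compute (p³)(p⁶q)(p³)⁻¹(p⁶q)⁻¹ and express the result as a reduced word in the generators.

[(p³), (p⁶q)] = (p³)·(p⁶q)·(p³)⁻¹·(p⁶q)⁻¹.
  (p³) · (p⁶q) = pq
  (pq) · (p⁵) = q
  q · (p⁶q) = p²

Answer: p²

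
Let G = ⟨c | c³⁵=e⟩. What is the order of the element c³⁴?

Compute successive powers until reaching e:
  (c³⁴)¹ = c³⁴, (c³⁴)² = c³³, (c³⁴)³ = c³², (c³⁴)⁴ = c³¹, (c³⁴)⁵ = c³⁰, (c³⁴)⁶ = c²⁹, (c³⁴)⁷ = c²⁸, (c³⁴)⁸ = c²⁷, (c³⁴)⁹ = c²⁶, (c³⁴)¹⁰ = c²⁵, (c³⁴)¹¹ = c²⁴, (c³⁴)¹² = c²³, (c³⁴)¹³ = c²², (c³⁴)¹⁴ = c²¹, (c³⁴)¹⁵ = c²⁰, (c³⁴)¹⁶ = c¹⁹, (c³⁴)¹⁷ = c¹⁸, (c³⁴)¹⁸ = c¹⁷, (c³⁴)¹⁹ = c¹⁶, (c³⁴)²⁰ = c¹⁵, (c³⁴)²¹ = c¹⁴, (c³⁴)²² = c¹³, (c³⁴)²³ = c¹², (c³⁴)²⁴ = c¹¹, (c³⁴)²⁵ = c¹⁰, (c³⁴)²⁶ = c⁹, (c³⁴)²⁷ = c⁸, (c³⁴)²⁸ = c⁷, (c³⁴)²⁹ = c⁶, (c³⁴)³⁰ = c⁵, (c³⁴)³¹ = c⁴, (c³⁴)³² = c³, (c³⁴)³³ = c², (c³⁴)³⁴ = c, (c³⁴)³⁵ = e.
The smallest positive k with (c³⁴)ᵏ = e is 35.

Answer: 35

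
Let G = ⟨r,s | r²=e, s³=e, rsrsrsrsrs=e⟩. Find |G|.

Enumerate words in the generators, reducing via the relations: the distinct elements are
  {e, r, s, rs, sr, s², rsr, rs², srs, s²r, rsrs, rs²r, srsr, srs², s²rs, rsrsr, rsrs², rs²rs, srs²r, s²rsr, s²rs², rsrs²r, rs²rsr, rs²rs², srsrs², srs²rs, s²rsrs, s²rs²r, rsrs²rs, rs²rsrs, rs²rs²r, srsrs²r, srs²rsr, srs²rs², s²rsrs², s²rs²rs, rsrs²rsr, rsrs²rs², rs²rsrs², srsrs²rs, srs²rsrs, s²rsrs²r, s²rs²rsr, rsrs²rsrs, rs²rsrs²r, srsrs²rs², srs²rsrs², s²rsrs²rs, s²rs²rsrs, rsrs²rsrs², rs²rsrs²rs, srs²rsrs²r, s²rsrs²rsr, s²rsrs²rs², s²rs²rsrs², rsrs²rsrs²r, rs²rsrs²rsr, rs²rsrs²rs², srs²rsrs²rs, rsrs²rsrs²rs}.
No further products give new elements, so |G| = 60.

Answer: 60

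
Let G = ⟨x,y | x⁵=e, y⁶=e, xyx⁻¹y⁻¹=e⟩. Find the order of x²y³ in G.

Compute successive powers until reaching e:
  (x²y³)¹ = x²y³, (x²y³)² = x⁴, (x²y³)³ = xy³, (x²y³)⁴ = x³, (x²y³)⁵ = y³, (x²y³)⁶ = x², (x²y³)⁷ = x⁴y³, (x²y³)⁸ = x, (x²y³)⁹ = x³y³, (x²y³)¹⁰ = e.
The smallest positive k with (x²y³)ᵏ = e is 10.

Answer: 10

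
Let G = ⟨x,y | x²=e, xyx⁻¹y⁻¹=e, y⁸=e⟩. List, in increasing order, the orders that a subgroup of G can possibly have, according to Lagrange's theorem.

|G| = 16 = 2⁴. By Lagrange's theorem the order of any subgroup divides 16; the divisors of 16 are 1, 2, 4, 8, 16.

Answer: 1, 2, 4, 8, 16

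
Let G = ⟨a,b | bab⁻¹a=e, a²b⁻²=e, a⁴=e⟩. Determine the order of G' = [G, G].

G' = [G, G] is generated by all commutators. The generator-pair commutators are: [a, b] = a².
The subgroup they normally generate is {e, a²}, of order 2.
Check: |G/G'| = 8/2 = 4 is the order of the abelianisation.

Answer: 2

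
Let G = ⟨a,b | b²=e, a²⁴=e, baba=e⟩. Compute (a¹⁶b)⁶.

Compute successive powers of (a¹⁶b), reducing at each step:
  (a¹⁶b)²: (a¹⁶b) · a¹⁶ = b;   b · b = e
  (a¹⁶b)³: e · a¹⁶ = a¹⁶;   (a¹⁶) · b = a¹⁶b
  (a¹⁶b)⁴: (a¹⁶b) · a¹⁶ = b;   b · b = e
  (a¹⁶b)⁵: e · a¹⁶ = a¹⁶;   (a¹⁶) · b = a¹⁶b
  (a¹⁶b)⁶: (a¹⁶b) · a¹⁶ = b;   b · b = e

Answer: e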